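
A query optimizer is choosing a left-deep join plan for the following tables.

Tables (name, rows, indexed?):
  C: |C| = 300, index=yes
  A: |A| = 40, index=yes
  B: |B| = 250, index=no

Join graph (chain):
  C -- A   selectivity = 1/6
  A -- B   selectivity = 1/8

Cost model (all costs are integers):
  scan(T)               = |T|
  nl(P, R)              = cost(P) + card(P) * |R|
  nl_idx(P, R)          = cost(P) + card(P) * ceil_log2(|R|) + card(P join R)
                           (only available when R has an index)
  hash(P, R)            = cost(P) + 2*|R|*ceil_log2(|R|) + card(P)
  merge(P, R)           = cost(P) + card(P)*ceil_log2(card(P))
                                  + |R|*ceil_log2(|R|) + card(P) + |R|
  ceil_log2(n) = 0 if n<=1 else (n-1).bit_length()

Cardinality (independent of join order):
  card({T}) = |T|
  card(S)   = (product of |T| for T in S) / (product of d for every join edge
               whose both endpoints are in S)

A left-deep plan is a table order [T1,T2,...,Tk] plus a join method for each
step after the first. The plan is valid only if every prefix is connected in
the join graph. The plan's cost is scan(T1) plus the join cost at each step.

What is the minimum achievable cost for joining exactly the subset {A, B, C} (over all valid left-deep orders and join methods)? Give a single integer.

7080

Selinger DP over subsets of {A,B,C}:
  {C}: scan cost=300, card=300
  {A}: scan cost=40, card=40
  {B}: scan cost=250, card=250
  {AC}: card=2000; try (A,hash)→1080, (C,nl_idx)→2400, (C,merge)→3320, (A,merge)→3580, (A,nl_idx)→4100, (C,hash)→5480 …(+2); best=1080 via (A,hash)
  {AB}: card=1250; try (A,hash)→980, (B,merge)→2570, (A,merge)→2780, (A,nl_idx)→3000, (B,hash)→4080, (B,nl)→10040 …(+1); best=980 via (A,hash)
  {ABC}: card=62500; try (B,hash)→7080, (C,hash)→7630, (C,merge)→18980, (B,merge)→27330, (C,nl_idx)→74730, (C,nl)→375980 …(+1); best=7080 via (B,hash)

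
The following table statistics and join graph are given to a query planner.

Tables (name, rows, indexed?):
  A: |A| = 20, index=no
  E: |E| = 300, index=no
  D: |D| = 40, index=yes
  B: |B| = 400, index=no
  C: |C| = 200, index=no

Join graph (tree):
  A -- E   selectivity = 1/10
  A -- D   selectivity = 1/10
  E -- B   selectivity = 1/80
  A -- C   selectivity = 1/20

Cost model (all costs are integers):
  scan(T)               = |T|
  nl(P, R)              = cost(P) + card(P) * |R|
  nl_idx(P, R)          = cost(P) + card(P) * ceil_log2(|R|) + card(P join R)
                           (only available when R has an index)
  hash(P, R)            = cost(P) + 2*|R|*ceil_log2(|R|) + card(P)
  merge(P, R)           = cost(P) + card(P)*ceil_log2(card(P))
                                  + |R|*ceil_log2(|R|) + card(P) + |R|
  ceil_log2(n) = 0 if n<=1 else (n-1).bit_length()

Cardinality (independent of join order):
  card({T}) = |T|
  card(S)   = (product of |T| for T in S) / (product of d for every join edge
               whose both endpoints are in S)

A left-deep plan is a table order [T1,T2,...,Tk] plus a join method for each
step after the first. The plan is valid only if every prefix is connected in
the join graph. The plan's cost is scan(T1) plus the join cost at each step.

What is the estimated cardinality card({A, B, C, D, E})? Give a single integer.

120000

Tables in S: A(20), B(400), C(200), D(40), E(300)
Edges inside S: A-E(d=10), A-D(d=10), E-B(d=80), A-C(d=20)
numerator = 20 * 400 * 200 * 40 * 300 = 19200000000
denominator = 10 * 10 * 80 * 20 = 160000
card(S) = 19200000000 / 160000 = 120000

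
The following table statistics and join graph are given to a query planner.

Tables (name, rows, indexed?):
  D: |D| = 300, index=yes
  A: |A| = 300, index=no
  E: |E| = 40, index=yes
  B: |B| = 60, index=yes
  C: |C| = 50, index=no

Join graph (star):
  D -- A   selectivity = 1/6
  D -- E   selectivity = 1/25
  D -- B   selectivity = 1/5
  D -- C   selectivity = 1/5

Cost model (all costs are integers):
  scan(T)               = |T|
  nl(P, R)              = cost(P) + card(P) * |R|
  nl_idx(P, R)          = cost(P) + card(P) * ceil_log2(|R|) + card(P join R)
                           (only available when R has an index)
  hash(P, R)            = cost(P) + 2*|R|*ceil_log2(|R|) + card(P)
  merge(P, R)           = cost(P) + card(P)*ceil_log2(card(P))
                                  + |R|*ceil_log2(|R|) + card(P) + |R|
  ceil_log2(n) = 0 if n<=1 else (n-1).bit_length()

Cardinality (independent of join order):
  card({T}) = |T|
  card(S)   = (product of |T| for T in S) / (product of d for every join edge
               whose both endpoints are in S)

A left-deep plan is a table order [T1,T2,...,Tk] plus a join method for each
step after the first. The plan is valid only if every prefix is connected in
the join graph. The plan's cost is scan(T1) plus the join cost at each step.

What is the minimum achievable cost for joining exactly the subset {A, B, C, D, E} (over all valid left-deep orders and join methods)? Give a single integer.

70480

Selinger DP over subsets of {A,B,C,D,E}:
  {D}: scan cost=300, card=300
  {A}: scan cost=300, card=300
  {E}: scan cost=40, card=40
  {B}: scan cost=60, card=60
  {C}: scan cost=50, card=50
  {AD}: card=15000; try (D,hash)→6000, (A,hash)→6000, (D,merge)→6300, (A,merge)→6300, (D,nl_idx)→18000, (D,nl)→90300 …(+1); best=6000 via (D,hash)
  {DE}: card=480; try (D,nl_idx)→880, (E,hash)→1080, (E,nl_idx)→2580, (D,merge)→3320, (E,merge)→3580, (D,hash)→5480 …(+2); best=880 via (D,nl_idx)
  {BD}: card=3600; try (B,hash)→1320, (D,merge)→3480, (B,merge)→3720, (D,nl_idx)→4200, (D,hash)→5520, (B,nl_idx)→5700 …(+2); best=1320 via (B,hash)
  {CD}: card=3000; try (C,hash)→1200, (D,merge)→3400, (D,nl_idx)→3500, (C,merge)→3650, (D,hash)→5500, (D,nl)→15050 …(+1); best=1200 via (C,hash)
  {ADE}: card=24000; try (A,hash)→6760, (A,merge)→8680, (E,hash)→21480, (E,nl_idx)→120000, (A,nl)→144880, (E,merge)→231280 …(+1); best=6760 via (A,hash)
  {ABD}: card=180000; try (A,hash)→10320, (B,hash)→21720, (A,merge)→51120, (B,merge)→231420, (B,nl_idx)→276000, (B,nl)→906000 …(+1); best=10320 via (A,hash)
  {ACD}: card=150000; try (A,hash)→9600, (C,hash)→21600, (A,merge)→43200, (C,merge)→231350, (C,nl)→756000, (A,nl)→901200; best=9600 via (A,hash)
  {BDE}: card=5760; try (B,hash)→2080, (E,hash)→5400, (B,merge)→6100, (B,nl_idx)→9520, (E,nl_idx)→28680, (B,nl)→29680 …(+2); best=2080 via (B,hash)
  {CDE}: card=4800; try (C,hash)→1960, (E,hash)→4680, (C,merge)→6030, (E,nl_idx)→24000, (C,nl)→24880, (E,merge)→40480 …(+1); best=1960 via (C,hash)
  {BCD}: card=36000; try (B,hash)→4920, (C,hash)→5520, (B,merge)→40620, (C,merge)→48470, (B,nl_idx)→55200, (B,nl)→181200 …(+1); best=4920 via (B,hash)
  {ABDE}: card=288000; try (A,hash)→13240, (B,hash)→31480, (A,merge)→85720, (E,hash)→190800, (B,merge)→391180, (B,nl_idx)→438760 …(+5); best=13240 via (A,hash)
  {ACDE}: card=240000; try (A,hash)→12160, (C,hash)→31360, (A,merge)→72160, (E,hash)→160080, (C,merge)→391110, (E,nl_idx)→1149600 …(+4); best=12160 via (A,hash)
  {ABCD}: card=1800000; try (A,hash)→46320, (B,hash)→160320, (C,hash)→190920, (A,merge)→619920, (B,nl_idx)→2709600, (B,merge)→2860020 …(+4); best=46320 via (A,hash)
  {BCDE}: card=57600; try (B,hash)→7480, (C,hash)→8440, (E,hash)→41400, (B,merge)→69580, (C,merge)→83070, (B,nl_idx)→88360 …(+5); best=7480 via (B,hash)
  {ABCDE}: card=2880000; try (A,hash)→70480, (B,hash)→252880, (C,hash)→301840, (A,merge)→989680, (E,hash)→1846800, (B,nl_idx)→4332160 …(+8); best=70480 via (A,hash)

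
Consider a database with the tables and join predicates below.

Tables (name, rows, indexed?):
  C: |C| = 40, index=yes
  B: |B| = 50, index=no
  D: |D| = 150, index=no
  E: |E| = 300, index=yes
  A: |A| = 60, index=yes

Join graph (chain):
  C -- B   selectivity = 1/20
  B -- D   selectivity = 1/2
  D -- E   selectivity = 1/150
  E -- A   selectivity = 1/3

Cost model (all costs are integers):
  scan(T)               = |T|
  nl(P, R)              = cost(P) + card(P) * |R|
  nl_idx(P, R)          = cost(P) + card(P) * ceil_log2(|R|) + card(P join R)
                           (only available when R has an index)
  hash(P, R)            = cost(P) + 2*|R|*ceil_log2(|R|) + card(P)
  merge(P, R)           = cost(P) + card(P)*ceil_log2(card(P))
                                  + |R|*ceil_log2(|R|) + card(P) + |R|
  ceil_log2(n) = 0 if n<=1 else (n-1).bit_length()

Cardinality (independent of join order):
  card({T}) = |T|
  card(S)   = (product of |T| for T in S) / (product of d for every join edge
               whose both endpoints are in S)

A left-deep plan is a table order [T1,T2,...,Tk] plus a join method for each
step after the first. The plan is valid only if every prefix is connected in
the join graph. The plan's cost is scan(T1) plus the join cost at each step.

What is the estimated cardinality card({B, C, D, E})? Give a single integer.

Tables in S: B(50), C(40), D(150), E(300)
Edges inside S: C-B(d=20), B-D(d=2), D-E(d=150)
numerator = 50 * 40 * 150 * 300 = 90000000
denominator = 20 * 2 * 150 = 6000
card(S) = 90000000 / 6000 = 15000

15000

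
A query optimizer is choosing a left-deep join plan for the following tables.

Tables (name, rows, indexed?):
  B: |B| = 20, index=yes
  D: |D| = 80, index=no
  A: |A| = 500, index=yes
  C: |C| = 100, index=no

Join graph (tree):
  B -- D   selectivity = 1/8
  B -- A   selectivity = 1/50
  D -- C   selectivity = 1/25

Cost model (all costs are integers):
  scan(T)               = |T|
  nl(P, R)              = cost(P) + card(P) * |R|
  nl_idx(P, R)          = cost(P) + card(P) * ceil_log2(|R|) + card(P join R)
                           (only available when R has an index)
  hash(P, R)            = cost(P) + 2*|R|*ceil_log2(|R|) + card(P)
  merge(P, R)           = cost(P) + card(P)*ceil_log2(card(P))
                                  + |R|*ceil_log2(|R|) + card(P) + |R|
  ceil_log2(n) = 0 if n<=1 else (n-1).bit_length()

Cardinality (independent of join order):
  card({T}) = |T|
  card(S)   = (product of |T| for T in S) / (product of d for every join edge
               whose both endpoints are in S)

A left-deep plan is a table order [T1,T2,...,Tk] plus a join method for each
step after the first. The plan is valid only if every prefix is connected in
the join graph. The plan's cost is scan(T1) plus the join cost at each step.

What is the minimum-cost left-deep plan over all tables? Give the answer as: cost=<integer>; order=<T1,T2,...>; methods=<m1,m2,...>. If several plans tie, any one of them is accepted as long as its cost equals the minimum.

Selinger DP (subsets sized 1..n):
  {B}: scan cost=20, card=20
  {D}: scan cost=80, card=80
  {A}: scan cost=500, card=500
  {C}: scan cost=100, card=100
  {BD}: card=200; try (B,hash)→360, (B,nl_idx)→680, (D,merge)→780, (B,merge)→840, (D,hash)→1160, (D,nl)→1620 …(+1); best=360 via (B,hash)
  {AB}: card=200; try (A,nl_idx)→400, (B,hash)→1200, (B,nl_idx)→3200, (A,merge)→5140, (B,merge)→5620, (A,hash)→9040 …(+2); best=400 via (A,nl_idx)
  {CD}: card=320; try (D,hash)→1320, (C,merge)→1520, (D,merge)→1540, (C,hash)→1560, (C,nl)→8080, (D,nl)→8100; best=1320 via (D,hash)
  {ABD}: card=2000; try (D,hash)→1720, (D,merge)→2840, (A,nl_idx)→4160, (A,merge)→7160, (A,hash)→9560, (D,nl)→16400 …(+1); best=1720 via (D,hash)
  {BCD}: card=800; try (B,hash)→1840, (C,hash)→1960, (C,merge)→2960, (B,nl_idx)→3720, (B,merge)→4640, (B,nl)→7720 …(+1); best=1840 via (B,hash)
  {ABCD}: card=8000; try (C,hash)→5120, (A,hash)→11640, (A,merge)→15640, (A,nl_idx)→17040, (C,merge)→26520, (C,nl)→201720 …(+1); best=5120 via (C,hash)

cost=5120; order=B,A,D,C; methods=nl_idx,hash,hash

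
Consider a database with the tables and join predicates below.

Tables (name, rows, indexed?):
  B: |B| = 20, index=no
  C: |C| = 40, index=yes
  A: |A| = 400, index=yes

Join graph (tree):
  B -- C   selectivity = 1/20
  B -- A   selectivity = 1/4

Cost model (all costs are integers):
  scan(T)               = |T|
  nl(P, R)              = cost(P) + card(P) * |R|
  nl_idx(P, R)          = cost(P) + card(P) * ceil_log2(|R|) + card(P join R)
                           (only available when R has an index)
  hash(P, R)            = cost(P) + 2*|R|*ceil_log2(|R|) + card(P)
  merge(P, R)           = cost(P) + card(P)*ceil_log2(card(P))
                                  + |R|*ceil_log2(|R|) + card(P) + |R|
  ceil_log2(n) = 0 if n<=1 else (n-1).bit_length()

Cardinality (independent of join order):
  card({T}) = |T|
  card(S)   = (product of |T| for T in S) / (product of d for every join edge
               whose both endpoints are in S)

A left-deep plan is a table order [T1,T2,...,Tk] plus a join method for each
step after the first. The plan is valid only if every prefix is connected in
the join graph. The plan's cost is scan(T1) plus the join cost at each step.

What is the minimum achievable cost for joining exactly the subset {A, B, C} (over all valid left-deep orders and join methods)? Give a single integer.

Selinger DP over subsets of {A,B,C}:
  {B}: scan cost=20, card=20
  {C}: scan cost=40, card=40
  {A}: scan cost=400, card=400
  {BC}: card=40; try (C,nl_idx)→180, (B,hash)→280, (C,merge)→420, (B,merge)→440, (C,hash)→520, (C,nl)→820 …(+1); best=180 via (C,nl_idx)
  {AB}: card=2000; try (B,hash)→1000, (A,nl_idx)→2200, (A,merge)→4140, (B,merge)→4520, (A,hash)→7240, (A,nl)→8020 …(+1); best=1000 via (B,hash)
  {ABC}: card=4000; try (C,hash)→3480, (A,merge)→4460, (A,nl_idx)→4540, (A,hash)→7420, (A,nl)→16180, (C,nl_idx)→17000 …(+2); best=3480 via (C,hash)

3480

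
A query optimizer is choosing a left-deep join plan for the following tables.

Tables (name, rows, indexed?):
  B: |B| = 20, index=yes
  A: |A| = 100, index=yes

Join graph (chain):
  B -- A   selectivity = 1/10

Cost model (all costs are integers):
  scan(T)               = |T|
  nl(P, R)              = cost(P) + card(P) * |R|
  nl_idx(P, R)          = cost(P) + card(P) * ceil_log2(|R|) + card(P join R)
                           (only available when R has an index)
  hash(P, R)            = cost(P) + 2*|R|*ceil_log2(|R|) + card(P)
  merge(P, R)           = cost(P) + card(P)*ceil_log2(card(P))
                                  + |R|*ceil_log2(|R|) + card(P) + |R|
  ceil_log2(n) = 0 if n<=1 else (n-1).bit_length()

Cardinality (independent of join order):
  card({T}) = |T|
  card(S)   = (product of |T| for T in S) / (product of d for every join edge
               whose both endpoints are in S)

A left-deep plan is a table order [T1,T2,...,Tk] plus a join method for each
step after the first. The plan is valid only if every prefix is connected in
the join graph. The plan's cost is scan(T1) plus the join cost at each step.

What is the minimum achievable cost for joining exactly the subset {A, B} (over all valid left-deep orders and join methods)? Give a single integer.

360

Selinger DP over subsets of {A,B}:
  {B}: scan cost=20, card=20
  {A}: scan cost=100, card=100
  {AB}: card=200; try (A,nl_idx)→360, (B,hash)→400, (B,nl_idx)→800, (A,merge)→940, (B,merge)→1020, (A,hash)→1440 …(+2); best=360 via (A,nl_idx)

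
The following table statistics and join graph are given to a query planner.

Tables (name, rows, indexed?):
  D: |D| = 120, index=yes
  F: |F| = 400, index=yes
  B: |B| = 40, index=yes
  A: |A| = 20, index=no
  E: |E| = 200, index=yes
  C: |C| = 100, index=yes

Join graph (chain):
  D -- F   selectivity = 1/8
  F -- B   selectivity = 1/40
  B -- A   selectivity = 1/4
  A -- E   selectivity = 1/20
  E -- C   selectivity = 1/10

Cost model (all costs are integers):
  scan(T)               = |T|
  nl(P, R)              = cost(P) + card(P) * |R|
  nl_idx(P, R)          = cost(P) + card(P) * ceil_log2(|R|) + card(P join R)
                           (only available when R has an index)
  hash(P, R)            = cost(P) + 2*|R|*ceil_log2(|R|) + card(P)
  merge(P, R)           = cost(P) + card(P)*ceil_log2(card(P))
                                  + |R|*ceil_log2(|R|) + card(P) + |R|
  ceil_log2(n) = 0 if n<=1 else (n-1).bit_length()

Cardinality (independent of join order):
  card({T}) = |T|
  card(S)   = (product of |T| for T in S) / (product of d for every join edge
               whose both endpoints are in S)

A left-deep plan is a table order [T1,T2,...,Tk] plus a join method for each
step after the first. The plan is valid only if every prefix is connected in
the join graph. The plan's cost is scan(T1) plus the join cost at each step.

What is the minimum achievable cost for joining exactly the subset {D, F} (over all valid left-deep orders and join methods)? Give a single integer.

2480

Selinger DP over subsets of {D,F}:
  {D}: scan cost=120, card=120
  {F}: scan cost=400, card=400
  {DF}: card=6000; try (D,hash)→2480, (F,merge)→5080, (D,merge)→5360, (F,nl_idx)→7200, (F,hash)→7440, (D,nl_idx)→9200 …(+2); best=2480 via (D,hash)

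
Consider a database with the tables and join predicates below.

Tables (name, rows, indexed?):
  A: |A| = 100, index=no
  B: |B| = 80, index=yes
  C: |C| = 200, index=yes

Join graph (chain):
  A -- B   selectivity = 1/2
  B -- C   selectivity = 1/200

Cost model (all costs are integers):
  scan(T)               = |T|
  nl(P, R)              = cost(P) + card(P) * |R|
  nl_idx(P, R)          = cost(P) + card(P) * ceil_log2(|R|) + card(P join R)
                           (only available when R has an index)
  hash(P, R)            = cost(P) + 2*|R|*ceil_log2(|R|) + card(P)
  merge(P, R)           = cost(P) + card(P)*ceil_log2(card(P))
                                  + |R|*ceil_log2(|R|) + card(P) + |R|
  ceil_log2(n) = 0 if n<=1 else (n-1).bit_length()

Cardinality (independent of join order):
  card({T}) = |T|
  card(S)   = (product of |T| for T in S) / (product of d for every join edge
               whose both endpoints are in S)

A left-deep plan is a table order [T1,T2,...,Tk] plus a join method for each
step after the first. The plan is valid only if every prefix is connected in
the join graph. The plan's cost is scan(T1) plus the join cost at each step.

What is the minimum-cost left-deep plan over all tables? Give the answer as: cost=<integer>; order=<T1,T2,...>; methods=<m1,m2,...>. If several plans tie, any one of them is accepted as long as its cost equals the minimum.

cost=2240; order=B,C,A; methods=nl_idx,merge

Selinger DP (subsets sized 1..n):
  {A}: scan cost=100, card=100
  {B}: scan cost=80, card=80
  {C}: scan cost=200, card=200
  {AB}: card=4000; try (B,hash)→1320, (A,merge)→1520, (B,merge)→1540, (A,hash)→1560, (B,nl_idx)→4800, (A,nl)→8080 …(+1); best=1320 via (B,hash)
  {BC}: card=80; try (C,nl_idx)→800, (B,hash)→1520, (B,nl_idx)→1680, (C,merge)→2520, (B,merge)→2640, (C,hash)→3360 …(+2); best=800 via (C,nl_idx)
  {ABC}: card=4000; try (A,merge)→2240, (A,hash)→2280, (C,hash)→8520, (A,nl)→8800, (C,nl_idx)→37320, (C,merge)→55120 …(+1); best=2240 via (A,merge)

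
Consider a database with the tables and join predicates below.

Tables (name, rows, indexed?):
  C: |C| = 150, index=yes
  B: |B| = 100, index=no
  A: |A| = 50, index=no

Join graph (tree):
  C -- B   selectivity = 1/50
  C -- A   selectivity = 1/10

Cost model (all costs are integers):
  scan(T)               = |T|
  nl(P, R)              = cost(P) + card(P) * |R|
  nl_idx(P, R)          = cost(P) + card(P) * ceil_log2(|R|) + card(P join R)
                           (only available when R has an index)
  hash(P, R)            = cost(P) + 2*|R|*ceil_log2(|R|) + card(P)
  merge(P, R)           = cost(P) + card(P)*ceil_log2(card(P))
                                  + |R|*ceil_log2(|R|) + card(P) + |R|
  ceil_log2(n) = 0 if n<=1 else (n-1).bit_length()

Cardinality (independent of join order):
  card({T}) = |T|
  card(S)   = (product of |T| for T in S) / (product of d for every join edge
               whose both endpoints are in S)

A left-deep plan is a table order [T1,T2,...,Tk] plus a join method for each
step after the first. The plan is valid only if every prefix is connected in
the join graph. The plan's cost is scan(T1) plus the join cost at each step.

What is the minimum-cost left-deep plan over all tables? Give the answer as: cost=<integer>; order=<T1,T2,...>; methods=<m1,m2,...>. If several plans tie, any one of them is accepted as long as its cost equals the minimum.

cost=2100; order=B,C,A; methods=nl_idx,hash

Selinger DP (subsets sized 1..n):
  {C}: scan cost=150, card=150
  {B}: scan cost=100, card=100
  {A}: scan cost=50, card=50
  {BC}: card=300; try (C,nl_idx)→1200, (B,hash)→1700, (C,merge)→2250, (B,merge)→2300, (C,hash)→2600, (C,nl)→15100 …(+1); best=1200 via (C,nl_idx)
  {AC}: card=750; try (A,hash)→900, (C,nl_idx)→1200, (C,merge)→1750, (A,merge)→1850, (C,hash)→2500, (C,nl)→7550 …(+1); best=900 via (A,hash)
  {ABC}: card=1500; try (A,hash)→2100, (B,hash)→3050, (A,merge)→4550, (B,merge)→9950, (A,nl)→16200, (B,nl)→75900; best=2100 via (A,hash)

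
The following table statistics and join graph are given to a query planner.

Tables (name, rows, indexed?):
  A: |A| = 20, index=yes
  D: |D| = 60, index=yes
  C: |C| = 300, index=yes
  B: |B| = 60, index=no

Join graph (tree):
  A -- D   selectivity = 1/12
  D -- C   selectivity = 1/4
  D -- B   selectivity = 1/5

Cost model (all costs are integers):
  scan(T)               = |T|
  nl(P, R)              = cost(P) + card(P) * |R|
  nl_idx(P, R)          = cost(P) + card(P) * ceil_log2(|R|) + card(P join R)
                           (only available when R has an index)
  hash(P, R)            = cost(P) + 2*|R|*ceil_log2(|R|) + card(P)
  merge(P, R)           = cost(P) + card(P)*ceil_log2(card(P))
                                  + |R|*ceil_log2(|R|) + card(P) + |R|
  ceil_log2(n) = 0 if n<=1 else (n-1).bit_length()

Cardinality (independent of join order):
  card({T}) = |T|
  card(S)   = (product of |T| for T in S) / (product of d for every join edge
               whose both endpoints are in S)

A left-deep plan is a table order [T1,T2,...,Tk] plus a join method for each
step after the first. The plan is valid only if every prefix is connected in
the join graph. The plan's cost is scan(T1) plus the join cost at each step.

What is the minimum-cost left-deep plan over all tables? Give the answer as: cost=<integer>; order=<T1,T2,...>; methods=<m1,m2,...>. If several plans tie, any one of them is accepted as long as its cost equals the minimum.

Selinger DP (subsets sized 1..n):
  {A}: scan cost=20, card=20
  {D}: scan cost=60, card=60
  {C}: scan cost=300, card=300
  {B}: scan cost=60, card=60
  {AD}: card=100; try (D,nl_idx)→240, (A,hash)→320, (A,nl_idx)→460, (D,merge)→560, (A,merge)→600, (D,hash)→760 …(+2); best=240 via (D,nl_idx)
  {CD}: card=4500; try (D,hash)→1320, (C,merge)→3480, (D,merge)→3720, (C,nl_idx)→5100, (C,hash)→5520, (D,nl_idx)→6600 …(+2); best=1320 via (D,hash)
  {BD}: card=720; try (D,hash)→840, (B,hash)→840, (D,merge)→900, (B,merge)→900, (D,nl_idx)→1140, (D,nl)→3660 …(+1); best=840 via (D,hash)
  {ACD}: card=7500; try (C,merge)→4040, (C,hash)→5740, (A,hash)→6020, (C,nl_idx)→8640, (C,nl)→30240, (A,nl_idx)→31320 …(+2); best=4040 via (C,merge)
  {ABD}: card=1200; try (B,hash)→1060, (B,merge)→1460, (A,hash)→1760, (A,nl_idx)→5640, (B,nl)→6240, (A,merge)→8880 …(+1); best=1060 via (B,hash)
  {BCD}: card=54000; try (B,hash)→6540, (C,hash)→6960, (C,merge)→11760, (C,nl_idx)→61320, (B,merge)→64740, (C,nl)→216840 …(+1); best=6540 via (B,hash)
  {ABCD}: card=90000; try (C,hash)→7660, (B,hash)→12260, (C,merge)→18460, (A,hash)→60740, (C,nl_idx)→101860, (B,merge)→109460 …(+5); best=7660 via (C,hash)

cost=7660; order=A,D,B,C; methods=nl_idx,hash,hash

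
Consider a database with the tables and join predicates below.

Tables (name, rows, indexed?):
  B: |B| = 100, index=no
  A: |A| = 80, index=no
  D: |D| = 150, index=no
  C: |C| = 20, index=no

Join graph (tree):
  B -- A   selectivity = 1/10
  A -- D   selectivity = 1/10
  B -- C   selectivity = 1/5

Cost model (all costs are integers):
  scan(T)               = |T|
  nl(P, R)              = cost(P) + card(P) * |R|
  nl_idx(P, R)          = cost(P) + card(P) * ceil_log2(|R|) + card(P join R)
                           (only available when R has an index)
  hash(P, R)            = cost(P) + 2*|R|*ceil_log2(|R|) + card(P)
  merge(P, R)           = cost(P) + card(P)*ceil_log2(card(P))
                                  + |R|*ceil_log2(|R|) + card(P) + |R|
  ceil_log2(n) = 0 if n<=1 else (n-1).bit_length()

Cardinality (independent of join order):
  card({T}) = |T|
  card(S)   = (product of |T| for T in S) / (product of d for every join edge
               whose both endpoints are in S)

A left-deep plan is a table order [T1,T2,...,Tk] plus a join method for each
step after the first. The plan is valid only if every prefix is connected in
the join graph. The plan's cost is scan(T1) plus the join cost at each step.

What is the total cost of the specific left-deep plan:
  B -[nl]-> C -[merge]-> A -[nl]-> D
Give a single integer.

486740

step 1: scan B: cost=100, card=100
step 2: join C via nl
    card(P join C) = 100*20/(5) = 400
    cost = 100 + 100*20 = 2100
step 3: join A via merge
    card(P join A) = 400*80/(10) = 3200
    cost = 2100 + 400*9 + 80*7 + 400 + 80 = 6740
step 4: join D via nl
    card(P join D) = 3200*150/(10) = 48000
    cost = 6740 + 3200*150 = 486740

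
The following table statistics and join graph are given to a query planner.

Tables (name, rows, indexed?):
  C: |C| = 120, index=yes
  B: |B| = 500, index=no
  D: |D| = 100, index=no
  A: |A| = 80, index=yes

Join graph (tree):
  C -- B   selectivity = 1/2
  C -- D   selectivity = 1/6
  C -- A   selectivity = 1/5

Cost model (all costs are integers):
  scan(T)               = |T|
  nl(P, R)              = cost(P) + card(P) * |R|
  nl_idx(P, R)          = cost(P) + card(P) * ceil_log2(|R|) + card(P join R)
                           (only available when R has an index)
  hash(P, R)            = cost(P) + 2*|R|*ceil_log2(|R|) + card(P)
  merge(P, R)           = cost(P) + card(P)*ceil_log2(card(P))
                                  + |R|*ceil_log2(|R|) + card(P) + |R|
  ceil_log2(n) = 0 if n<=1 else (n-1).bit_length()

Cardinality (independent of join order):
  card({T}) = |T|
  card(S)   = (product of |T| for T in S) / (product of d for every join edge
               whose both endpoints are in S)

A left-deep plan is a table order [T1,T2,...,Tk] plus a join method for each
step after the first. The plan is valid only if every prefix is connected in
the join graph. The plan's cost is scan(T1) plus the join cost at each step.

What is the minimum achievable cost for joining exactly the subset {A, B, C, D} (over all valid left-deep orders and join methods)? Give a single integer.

45680

Selinger DP over subsets of {A,B,C,D}:
  {C}: scan cost=120, card=120
  {B}: scan cost=500, card=500
  {D}: scan cost=100, card=100
  {A}: scan cost=80, card=80
  {BC}: card=30000; try (C,hash)→2680, (B,merge)→6080, (C,merge)→6460, (B,hash)→9240, (C,nl_idx)→34000, (B,nl)→60120 …(+1); best=2680 via (C,hash)
  {CD}: card=2000; try (D,hash)→1640, (C,merge)→1860, (D,merge)→1880, (C,hash)→1880, (C,nl_idx)→2800, (C,nl)→12100 …(+1); best=1640 via (D,hash)
  {AC}: card=1920; try (A,hash)→1360, (C,merge)→1680, (A,merge)→1720, (C,hash)→1840, (C,nl_idx)→2560, (A,nl_idx)→2880 …(+2); best=1360 via (A,hash)
  {BCD}: card=500000; try (B,hash)→12640, (B,merge)→30640, (D,hash)→34080, (D,merge)→483480, (B,nl)→1001640, (D,nl)→3002680; best=12640 via (B,hash)
  {ABC}: card=480000; try (B,hash)→12280, (B,merge)→29400, (A,hash)→33800, (A,merge)→483320, (A,nl_idx)→692680, (B,nl)→961360 …(+1); best=12280 via (B,hash)
  {ACD}: card=32000; try (D,hash)→4680, (A,hash)→4760, (D,merge)→25200, (A,merge)→26280, (A,nl_idx)→47640, (A,nl)→161640 …(+1); best=4680 via (D,hash)
  {ABCD}: card=8000000; try (B,hash)→45680, (D,hash)→493680, (A,hash)→513760, (B,merge)→521680, (D,merge)→9613080, (A,merge)→10013280 …(+4); best=45680 via (B,hash)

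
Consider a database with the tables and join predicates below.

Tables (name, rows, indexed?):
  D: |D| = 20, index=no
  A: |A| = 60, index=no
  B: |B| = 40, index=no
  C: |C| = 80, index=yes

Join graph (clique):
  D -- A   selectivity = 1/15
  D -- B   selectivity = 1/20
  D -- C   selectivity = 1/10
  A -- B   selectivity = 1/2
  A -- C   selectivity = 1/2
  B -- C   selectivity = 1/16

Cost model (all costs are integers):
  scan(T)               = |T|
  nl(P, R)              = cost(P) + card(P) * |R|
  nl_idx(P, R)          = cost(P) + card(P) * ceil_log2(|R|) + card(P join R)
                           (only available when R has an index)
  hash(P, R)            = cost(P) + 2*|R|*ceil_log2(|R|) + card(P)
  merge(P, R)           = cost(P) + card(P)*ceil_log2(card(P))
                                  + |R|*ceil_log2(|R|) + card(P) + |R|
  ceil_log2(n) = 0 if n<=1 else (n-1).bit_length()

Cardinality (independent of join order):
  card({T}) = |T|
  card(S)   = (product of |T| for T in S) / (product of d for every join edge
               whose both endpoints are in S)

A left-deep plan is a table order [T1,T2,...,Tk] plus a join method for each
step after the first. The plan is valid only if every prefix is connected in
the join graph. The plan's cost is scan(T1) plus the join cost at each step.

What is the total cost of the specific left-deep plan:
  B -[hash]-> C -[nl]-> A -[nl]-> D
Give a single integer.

73200

step 1: scan B: cost=40, card=40
step 2: join C via hash
    card(P join C) = 40*80/(16) = 200
    cost = 40 + 2*80*7 + 40 = 1200
step 3: join A via nl
    card(P join A) = 200*60/(2*2) = 3000
    cost = 1200 + 200*60 = 13200
step 4: join D via nl
    card(P join D) = 3000*20/(15*20*10) = 20
    cost = 13200 + 3000*20 = 73200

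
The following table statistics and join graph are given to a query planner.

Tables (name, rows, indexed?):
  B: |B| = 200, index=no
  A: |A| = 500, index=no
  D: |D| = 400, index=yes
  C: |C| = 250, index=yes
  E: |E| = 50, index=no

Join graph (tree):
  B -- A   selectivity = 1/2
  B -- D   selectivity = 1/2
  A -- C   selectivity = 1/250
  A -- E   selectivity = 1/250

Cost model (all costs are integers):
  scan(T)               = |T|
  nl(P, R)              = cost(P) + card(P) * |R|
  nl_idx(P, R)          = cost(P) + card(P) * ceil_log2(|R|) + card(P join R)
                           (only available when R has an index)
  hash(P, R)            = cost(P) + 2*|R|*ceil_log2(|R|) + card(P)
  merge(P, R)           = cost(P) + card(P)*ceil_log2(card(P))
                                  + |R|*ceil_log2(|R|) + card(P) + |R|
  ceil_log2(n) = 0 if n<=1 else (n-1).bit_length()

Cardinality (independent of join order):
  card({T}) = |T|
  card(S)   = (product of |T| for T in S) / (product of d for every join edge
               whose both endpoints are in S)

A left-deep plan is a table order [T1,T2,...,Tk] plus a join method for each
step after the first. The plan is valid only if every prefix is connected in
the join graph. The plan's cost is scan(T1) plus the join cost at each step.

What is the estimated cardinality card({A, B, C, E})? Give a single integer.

Tables in S: A(500), B(200), C(250), E(50)
Edges inside S: B-A(d=2), A-C(d=250), A-E(d=250)
numerator = 500 * 200 * 250 * 50 = 1250000000
denominator = 2 * 250 * 250 = 125000
card(S) = 1250000000 / 125000 = 10000

10000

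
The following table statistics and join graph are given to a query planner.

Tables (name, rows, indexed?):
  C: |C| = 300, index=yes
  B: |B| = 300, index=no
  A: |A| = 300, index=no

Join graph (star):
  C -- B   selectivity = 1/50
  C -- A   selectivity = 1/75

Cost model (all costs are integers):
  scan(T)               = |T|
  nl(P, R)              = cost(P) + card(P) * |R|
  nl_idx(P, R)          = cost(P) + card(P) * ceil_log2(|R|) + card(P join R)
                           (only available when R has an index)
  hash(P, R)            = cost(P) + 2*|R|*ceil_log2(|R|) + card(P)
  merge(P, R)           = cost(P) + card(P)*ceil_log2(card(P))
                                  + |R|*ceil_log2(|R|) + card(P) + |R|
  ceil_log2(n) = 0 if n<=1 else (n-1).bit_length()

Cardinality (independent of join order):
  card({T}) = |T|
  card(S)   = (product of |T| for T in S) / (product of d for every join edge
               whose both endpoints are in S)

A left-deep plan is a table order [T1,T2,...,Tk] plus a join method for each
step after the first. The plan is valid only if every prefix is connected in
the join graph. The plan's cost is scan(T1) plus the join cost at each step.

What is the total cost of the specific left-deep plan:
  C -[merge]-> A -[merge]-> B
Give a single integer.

step 1: scan C: cost=300, card=300
step 2: join A via merge
    card(P join A) = 300*300/(75) = 1200
    cost = 300 + 300*9 + 300*9 + 300 + 300 = 6300
step 3: join B via merge
    card(P join B) = 1200*300/(50) = 7200
    cost = 6300 + 1200*11 + 300*9 + 1200 + 300 = 23700

23700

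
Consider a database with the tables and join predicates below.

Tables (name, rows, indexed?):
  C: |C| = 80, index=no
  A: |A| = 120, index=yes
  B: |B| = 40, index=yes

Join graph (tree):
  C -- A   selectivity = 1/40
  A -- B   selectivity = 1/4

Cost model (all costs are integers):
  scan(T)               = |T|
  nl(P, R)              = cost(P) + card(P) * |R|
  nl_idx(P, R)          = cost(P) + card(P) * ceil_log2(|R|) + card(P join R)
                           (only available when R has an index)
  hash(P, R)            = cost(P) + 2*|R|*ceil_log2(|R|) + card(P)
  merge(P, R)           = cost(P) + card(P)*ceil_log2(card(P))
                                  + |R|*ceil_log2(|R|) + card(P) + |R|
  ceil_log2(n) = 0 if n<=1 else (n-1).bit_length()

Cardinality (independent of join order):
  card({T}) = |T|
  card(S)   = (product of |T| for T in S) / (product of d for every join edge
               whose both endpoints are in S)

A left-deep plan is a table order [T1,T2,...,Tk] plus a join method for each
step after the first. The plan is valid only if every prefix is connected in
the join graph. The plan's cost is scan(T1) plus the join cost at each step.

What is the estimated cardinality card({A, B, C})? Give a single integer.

2400

Tables in S: A(120), B(40), C(80)
Edges inside S: C-A(d=40), A-B(d=4)
numerator = 120 * 40 * 80 = 384000
denominator = 40 * 4 = 160
card(S) = 384000 / 160 = 2400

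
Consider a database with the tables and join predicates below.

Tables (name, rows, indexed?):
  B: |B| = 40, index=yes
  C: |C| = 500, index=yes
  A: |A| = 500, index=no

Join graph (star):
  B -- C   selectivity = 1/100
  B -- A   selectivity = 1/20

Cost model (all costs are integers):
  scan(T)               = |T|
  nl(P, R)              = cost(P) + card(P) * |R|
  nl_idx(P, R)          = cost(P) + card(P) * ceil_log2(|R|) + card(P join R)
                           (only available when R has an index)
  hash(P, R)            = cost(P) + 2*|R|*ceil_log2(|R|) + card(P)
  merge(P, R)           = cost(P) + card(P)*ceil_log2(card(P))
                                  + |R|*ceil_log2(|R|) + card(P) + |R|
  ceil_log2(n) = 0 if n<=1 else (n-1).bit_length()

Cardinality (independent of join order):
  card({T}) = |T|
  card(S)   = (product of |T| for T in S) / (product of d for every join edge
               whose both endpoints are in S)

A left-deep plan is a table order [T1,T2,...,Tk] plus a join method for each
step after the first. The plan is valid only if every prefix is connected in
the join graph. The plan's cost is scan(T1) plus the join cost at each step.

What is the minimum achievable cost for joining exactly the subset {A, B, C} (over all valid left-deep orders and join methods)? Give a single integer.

Selinger DP over subsets of {A,B,C}:
  {B}: scan cost=40, card=40
  {C}: scan cost=500, card=500
  {A}: scan cost=500, card=500
  {BC}: card=200; try (C,nl_idx)→600, (B,hash)→1480, (B,nl_idx)→3700, (C,merge)→5320, (B,merge)→5780, (C,hash)→9080 …(+2); best=600 via (C,nl_idx)
  {AB}: card=1000; try (B,hash)→1480, (B,nl_idx)→4500, (A,merge)→5320, (B,merge)→5780, (A,hash)→9080, (A,nl)→20040 …(+1); best=1480 via (B,hash)
  {ABC}: card=5000; try (A,merge)→7400, (A,hash)→9800, (C,hash)→11480, (C,nl_idx)→15480, (C,merge)→17480, (A,nl)→100600 …(+1); best=7400 via (A,merge)

7400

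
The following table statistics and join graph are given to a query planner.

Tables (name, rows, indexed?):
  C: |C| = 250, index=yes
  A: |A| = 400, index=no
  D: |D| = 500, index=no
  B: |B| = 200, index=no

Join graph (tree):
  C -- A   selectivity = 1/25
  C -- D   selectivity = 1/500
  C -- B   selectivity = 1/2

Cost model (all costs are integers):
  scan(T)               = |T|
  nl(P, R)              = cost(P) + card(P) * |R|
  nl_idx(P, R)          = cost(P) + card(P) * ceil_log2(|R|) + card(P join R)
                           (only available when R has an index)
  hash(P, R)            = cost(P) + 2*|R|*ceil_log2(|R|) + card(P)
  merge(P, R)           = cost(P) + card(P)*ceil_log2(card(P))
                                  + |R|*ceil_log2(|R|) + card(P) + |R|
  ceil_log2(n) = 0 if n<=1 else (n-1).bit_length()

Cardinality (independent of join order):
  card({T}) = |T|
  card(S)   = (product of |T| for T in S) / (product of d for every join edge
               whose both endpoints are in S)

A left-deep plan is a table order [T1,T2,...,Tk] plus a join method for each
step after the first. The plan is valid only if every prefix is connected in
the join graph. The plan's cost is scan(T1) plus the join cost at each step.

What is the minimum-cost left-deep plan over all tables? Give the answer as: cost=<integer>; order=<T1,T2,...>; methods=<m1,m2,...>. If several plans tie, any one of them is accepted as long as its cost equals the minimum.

cost=18200; order=D,C,A,B; methods=nl_idx,merge,hash

Selinger DP (subsets sized 1..n):
  {C}: scan cost=250, card=250
  {A}: scan cost=400, card=400
  {D}: scan cost=500, card=500
  {B}: scan cost=200, card=200
  {AC}: card=4000; try (C,hash)→4800, (A,merge)→6500, (C,merge)→6650, (C,nl_idx)→7600, (A,hash)→7700, (A,nl)→100250 …(+1); best=4800 via (C,hash)
  {CD}: card=250; try (C,nl_idx)→4750, (C,hash)→5000, (D,merge)→7500, (C,merge)→7750, (D,hash)→9500, (D,nl)→125250 …(+1); best=4750 via (C,nl_idx)
  {BC}: card=25000; try (B,hash)→3700, (C,merge)→4250, (B,merge)→4300, (C,hash)→4400, (C,nl_idx)→26800, (C,nl)→50200 …(+1); best=3700 via (B,hash)
  {ACD}: card=4000; try (A,merge)→11000, (A,hash)→12200, (D,hash)→17800, (D,merge)→61800, (A,nl)→104750, (D,nl)→2004800; best=11000 via (A,merge)
  {ABC}: card=400000; try (B,hash)→12000, (A,hash)→35900, (B,merge)→58600, (A,merge)→407700, (B,nl)→804800, (A,nl)→10003700; best=12000 via (B,hash)
  {BCD}: card=25000; try (B,hash)→8200, (B,merge)→8800, (D,hash)→37700, (B,nl)→54750, (D,merge)→408700, (D,nl)→12503700; best=8200 via (B,hash)
  {ABCD}: card=400000; try (B,hash)→18200, (A,hash)→40400, (B,merge)→64800, (A,merge)→412200, (D,hash)→421000, (B,nl)→811000 …(+3); best=18200 via (B,hash)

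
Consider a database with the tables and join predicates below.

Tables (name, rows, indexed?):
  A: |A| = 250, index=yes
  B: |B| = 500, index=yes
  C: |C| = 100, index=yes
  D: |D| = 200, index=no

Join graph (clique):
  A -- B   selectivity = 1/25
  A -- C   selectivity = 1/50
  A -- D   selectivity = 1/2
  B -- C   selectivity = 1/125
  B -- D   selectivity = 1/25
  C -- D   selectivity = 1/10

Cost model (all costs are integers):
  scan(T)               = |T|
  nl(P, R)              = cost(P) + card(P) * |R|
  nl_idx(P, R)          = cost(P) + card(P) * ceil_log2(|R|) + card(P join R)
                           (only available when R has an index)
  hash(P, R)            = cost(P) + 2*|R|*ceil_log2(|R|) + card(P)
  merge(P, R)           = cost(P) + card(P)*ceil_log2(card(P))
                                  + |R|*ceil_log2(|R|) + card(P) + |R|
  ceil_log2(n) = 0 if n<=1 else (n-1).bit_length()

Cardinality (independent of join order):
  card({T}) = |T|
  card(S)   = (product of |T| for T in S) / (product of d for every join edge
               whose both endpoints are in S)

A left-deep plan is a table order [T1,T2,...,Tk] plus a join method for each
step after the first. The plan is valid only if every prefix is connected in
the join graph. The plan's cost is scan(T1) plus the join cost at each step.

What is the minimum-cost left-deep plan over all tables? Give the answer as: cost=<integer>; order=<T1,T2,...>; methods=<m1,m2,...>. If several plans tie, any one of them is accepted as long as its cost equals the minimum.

cost=7120; order=C,B,A,D; methods=nl_idx,nl_idx,merge

Selinger DP (subsets sized 1..n):
  {A}: scan cost=250, card=250
  {B}: scan cost=500, card=500
  {C}: scan cost=100, card=100
  {D}: scan cost=200, card=200
  {AB}: card=5000; try (A,hash)→5000, (B,merge)→7500, (B,nl_idx)→7500, (A,merge)→7750, (B,hash)→9500, (A,nl_idx)→9500 …(+2); best=5000 via (A,hash)
  {AC}: card=500; try (A,nl_idx)→1400, (C,hash)→1900, (C,nl_idx)→2500, (A,merge)→3150, (C,merge)→3300, (A,hash)→4200 …(+2); best=1400 via (A,nl_idx)
  {AD}: card=25000; try (D,hash)→3700, (A,merge)→4250, (D,merge)→4300, (A,hash)→4400, (A,nl_idx)→26800, (A,nl)→50200 …(+1); best=3700 via (D,hash)
  {BC}: card=400; try (B,nl_idx)→1400, (C,hash)→2400, (C,nl_idx)→4400, (B,merge)→5900, (C,merge)→6300, (B,hash)→9200 …(+2); best=1400 via (B,nl_idx)
  {BD}: card=4000; try (D,hash)→4200, (B,nl_idx)→6000, (B,merge)→7000, (D,merge)→7300, (B,hash)→9400, (B,nl)→100200 …(+1); best=4200 via (D,hash)
  {CD}: card=2000; try (C,hash)→1800, (D,merge)→2700, (C,merge)→2800, (D,hash)→3400, (C,nl_idx)→3600, (D,nl)→20100 …(+1); best=1800 via (C,hash)
  {ABC}: card=80; try (A,nl_idx)→4680, (A,hash)→5800, (B,nl_idx)→5980, (A,merge)→7650, (B,hash)→10900, (C,hash)→11400 …(+6); best=4680 via (A,nl_idx)
  {ABD}: card=20000; try (A,hash)→12200, (D,hash)→13200, (B,hash)→37700, (A,nl_idx)→56200, (A,merge)→58450, (D,merge)→76800 …(+5); best=12200 via (A,hash)
  {ACD}: card=5000; try (D,hash)→5100, (A,hash)→7800, (D,merge)→8200, (A,nl_idx)→22800, (A,merge)→28050, (C,hash)→30100 …(+5); best=5100 via (D,hash)
  {BCD}: card=320; try (D,hash)→5000, (D,merge)→7200, (C,hash)→9600, (B,hash)→12800, (B,nl_idx)→20120, (B,merge)→30800 …(+5); best=5000 via (D,hash)
  {ABCD}: card=32; try (D,merge)→7120, (A,nl_idx)→7592, (D,hash)→7960, (A,hash)→9320, (A,merge)→10450, (B,hash)→19100 …(+9); best=7120 via (D,merge)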